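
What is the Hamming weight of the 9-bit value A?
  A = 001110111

001110111
1-bits at positions (from bit 0 = LSB): 0, 1, 2, 4, 5, 6
Count = 6

Answer: 6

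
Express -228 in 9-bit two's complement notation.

1. Binary of +228:  011100100
2. Invert bits:     100011011
3. Add 1:           100011100

Answer: 100011100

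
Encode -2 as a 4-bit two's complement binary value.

1. Binary of +2:  0010
2. Invert bits:     1101
3. Add 1:           1110

Answer: 1110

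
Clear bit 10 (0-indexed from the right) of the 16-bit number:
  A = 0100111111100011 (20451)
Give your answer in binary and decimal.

Mask = ~(1 << 10) = 1111101111111111
Bit 10 of A is 1, so AND-ing with the mask clears it to 0.
  0100111111100011
& 1111101111111111
------------------
  0100101111100011

Answer: 0100101111100011 (19427)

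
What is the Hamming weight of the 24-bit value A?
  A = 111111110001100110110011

111111110001100110110011
1-bits at positions (from bit 0 = LSB): 0, 1, 4, 5, 7, 8, 11, 12, 16, 17, 18, 19, 20, 21, 22, 23
Count = 16

Answer: 16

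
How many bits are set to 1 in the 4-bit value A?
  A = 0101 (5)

0101
1-bits at positions (from bit 0 = LSB): 0, 2
Count = 2

Answer: 2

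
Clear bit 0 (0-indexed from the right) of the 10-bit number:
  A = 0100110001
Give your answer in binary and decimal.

Mask = ~(1 << 0) = 1111111110
Bit 0 of A is 1, so AND-ing with the mask clears it to 0.
  0100110001
& 1111111110
------------
  0100110000

Answer: 0100110000 (304)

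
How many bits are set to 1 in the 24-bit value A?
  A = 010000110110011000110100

010000110110011000110100
1-bits at positions (from bit 0 = LSB): 2, 4, 5, 9, 10, 13, 14, 16, 17, 22
Count = 10

Answer: 10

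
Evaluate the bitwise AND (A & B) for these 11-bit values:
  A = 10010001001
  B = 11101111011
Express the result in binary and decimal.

Apply & to each column (1 only where both bits are 1):
  10010001001
& 11101111011
-------------
  10000001001

Answer: 10000001001 (1033)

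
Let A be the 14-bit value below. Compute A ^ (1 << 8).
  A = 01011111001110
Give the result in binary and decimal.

Mask = 1 << 8 = 00000100000000
Bit 8 of A is 1; XOR with the mask flips it to 0.
  01011111001110
^ 00000100000000
----------------
  01011011001110

Answer: 01011011001110 (5838)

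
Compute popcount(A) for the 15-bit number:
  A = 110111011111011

110111011111011
1-bits at positions (from bit 0 = LSB): 0, 1, 3, 4, 5, 6, 7, 9, 10, 11, 13, 14
Count = 12

Answer: 12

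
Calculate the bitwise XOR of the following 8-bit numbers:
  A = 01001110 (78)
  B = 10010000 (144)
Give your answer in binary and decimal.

Apply ^ to each column (1 where bits differ):
  01001110
^ 10010000
----------
  11011110

Answer: 11011110 (222)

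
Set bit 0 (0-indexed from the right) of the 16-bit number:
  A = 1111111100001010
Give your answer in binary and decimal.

Mask = 1 << 0 = 0000000000000001
Bit 0 of A is 0, so OR-ing with the mask flips it to 1.
  1111111100001010
| 0000000000000001
------------------
  1111111100001011

Answer: 1111111100001011 (65291)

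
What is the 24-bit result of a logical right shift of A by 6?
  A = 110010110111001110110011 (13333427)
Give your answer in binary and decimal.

Logical shift right by 6: drop the bottom 6 bit(s), prepend 6 zero(s) on the left.
  110010110111001110110011  ->  keep [110010110111001110], discard [110011], prepend 000000
= 000000110010110111001110

Answer: 000000110010110111001110 (208334)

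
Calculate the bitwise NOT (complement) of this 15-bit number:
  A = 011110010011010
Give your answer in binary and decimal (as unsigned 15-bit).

Flip each bit (0->1, 1->0):
  011110010011010
  100001101100101

Answer: 100001101100101 (17253)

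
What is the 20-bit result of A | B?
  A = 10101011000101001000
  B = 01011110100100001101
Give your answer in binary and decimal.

Apply | to each column (1 where either bit is 1):
  10101011000101001000
| 01011110100100001101
----------------------
  11111111100101001101

Answer: 11111111100101001101 (1046861)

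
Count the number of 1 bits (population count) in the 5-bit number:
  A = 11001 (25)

11001
1-bits at positions (from bit 0 = LSB): 0, 3, 4
Count = 3

Answer: 3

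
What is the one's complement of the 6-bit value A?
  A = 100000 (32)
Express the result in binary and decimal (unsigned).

Flip each bit (0->1, 1->0):
  100000
  011111

Answer: 011111 (31)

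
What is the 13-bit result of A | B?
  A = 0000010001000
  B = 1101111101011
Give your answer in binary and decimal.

Apply | to each column (1 where either bit is 1):
  0000010001000
| 1101111101011
---------------
  1101111101011

Answer: 1101111101011 (7147)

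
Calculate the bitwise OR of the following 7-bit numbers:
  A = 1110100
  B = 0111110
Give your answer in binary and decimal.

Apply | to each column (1 where either bit is 1):
  1110100
| 0111110
---------
  1111110

Answer: 1111110 (126)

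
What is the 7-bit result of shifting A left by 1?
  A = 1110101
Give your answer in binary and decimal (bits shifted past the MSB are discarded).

Shift left by 1: drop the top 1 bit(s), append 1 zero(s) on the right.
  1110101  ->  discard [1], keep [110101], append 0
= 1101010

Answer: 1101010 (106)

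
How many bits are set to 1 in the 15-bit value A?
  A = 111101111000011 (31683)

111101111000011
1-bits at positions (from bit 0 = LSB): 0, 1, 6, 7, 8, 9, 11, 12, 13, 14
Count = 10

Answer: 10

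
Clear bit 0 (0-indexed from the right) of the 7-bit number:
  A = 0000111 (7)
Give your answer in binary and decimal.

Mask = ~(1 << 0) = 1111110
Bit 0 of A is 1, so AND-ing with the mask clears it to 0.
  0000111
& 1111110
---------
  0000110

Answer: 0000110 (6)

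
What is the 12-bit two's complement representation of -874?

1. Binary of +874:  001101101010
2. Invert bits:     110010010101
3. Add 1:           110010010110

Answer: 110010010110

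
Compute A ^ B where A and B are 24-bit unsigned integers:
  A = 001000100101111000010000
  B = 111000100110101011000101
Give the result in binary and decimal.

Apply ^ to each column (1 where bits differ):
  001000100101111000010000
^ 111000100110101011000101
--------------------------
  110000000011010011010101

Answer: 110000000011010011010101 (12596437)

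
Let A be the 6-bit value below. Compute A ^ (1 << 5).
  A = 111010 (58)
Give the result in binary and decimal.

Mask = 1 << 5 = 100000
Bit 5 of A is 1; XOR with the mask flips it to 0.
  111010
^ 100000
--------
  011010

Answer: 011010 (26)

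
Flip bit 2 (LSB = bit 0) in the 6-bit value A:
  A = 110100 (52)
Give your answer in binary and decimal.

Mask = 1 << 2 = 000100
Bit 2 of A is 1; XOR with the mask flips it to 0.
  110100
^ 000100
--------
  110000

Answer: 110000 (48)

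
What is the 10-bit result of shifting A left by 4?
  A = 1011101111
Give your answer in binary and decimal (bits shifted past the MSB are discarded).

Shift left by 4: drop the top 4 bit(s), append 4 zero(s) on the right.
  1011101111  ->  discard [1011], keep [101111], append 0000
= 1011110000

Answer: 1011110000 (752)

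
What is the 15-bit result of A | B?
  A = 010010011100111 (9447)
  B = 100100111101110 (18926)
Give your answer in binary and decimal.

Apply | to each column (1 where either bit is 1):
  010010011100111
| 100100111101110
-----------------
  110110111101111

Answer: 110110111101111 (28143)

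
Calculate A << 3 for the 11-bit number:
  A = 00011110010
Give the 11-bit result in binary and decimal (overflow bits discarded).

Shift left by 3: drop the top 3 bit(s), append 3 zero(s) on the right.
  00011110010  ->  discard [000], keep [11110010], append 000
= 11110010000

Answer: 11110010000 (1936)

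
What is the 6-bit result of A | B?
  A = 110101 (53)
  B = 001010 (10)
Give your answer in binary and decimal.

Apply | to each column (1 where either bit is 1):
  110101
| 001010
--------
  111111

Answer: 111111 (63)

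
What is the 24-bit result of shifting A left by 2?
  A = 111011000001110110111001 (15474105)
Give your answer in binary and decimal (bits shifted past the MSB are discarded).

Shift left by 2: drop the top 2 bit(s), append 2 zero(s) on the right.
  111011000001110110111001  ->  discard [11], keep [1011000001110110111001], append 00
= 101100000111011011100100

Answer: 101100000111011011100100 (11564772)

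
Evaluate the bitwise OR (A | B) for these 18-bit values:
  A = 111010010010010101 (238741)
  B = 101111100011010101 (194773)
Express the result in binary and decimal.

Apply | to each column (1 where either bit is 1):
  111010010010010101
| 101111100011010101
--------------------
  111111110011010101

Answer: 111111110011010101 (261333)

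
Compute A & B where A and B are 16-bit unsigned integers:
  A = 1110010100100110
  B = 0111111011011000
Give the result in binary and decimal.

Apply & to each column (1 only where both bits are 1):
  1110010100100110
& 0111111011011000
------------------
  0110010000000000

Answer: 0110010000000000 (25600)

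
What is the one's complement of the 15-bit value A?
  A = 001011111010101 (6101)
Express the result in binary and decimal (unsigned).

Flip each bit (0->1, 1->0):
  001011111010101
  110100000101010

Answer: 110100000101010 (26666)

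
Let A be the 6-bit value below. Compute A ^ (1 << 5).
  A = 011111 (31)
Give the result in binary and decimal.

Mask = 1 << 5 = 100000
Bit 5 of A is 0; XOR with the mask flips it to 1.
  011111
^ 100000
--------
  111111

Answer: 111111 (63)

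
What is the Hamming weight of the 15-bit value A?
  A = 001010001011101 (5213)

001010001011101
1-bits at positions (from bit 0 = LSB): 0, 2, 3, 4, 6, 10, 12
Count = 7

Answer: 7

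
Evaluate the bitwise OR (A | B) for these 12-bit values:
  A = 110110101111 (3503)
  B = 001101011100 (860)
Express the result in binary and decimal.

Apply | to each column (1 where either bit is 1):
  110110101111
| 001101011100
--------------
  111111111111

Answer: 111111111111 (4095)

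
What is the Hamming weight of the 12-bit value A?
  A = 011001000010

011001000010
1-bits at positions (from bit 0 = LSB): 1, 6, 9, 10
Count = 4

Answer: 4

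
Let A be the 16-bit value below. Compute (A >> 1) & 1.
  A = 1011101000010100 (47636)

Bit 1 is the 2nd from the right.
  1011101000010100
                ^
That bit is 0.

Answer: 0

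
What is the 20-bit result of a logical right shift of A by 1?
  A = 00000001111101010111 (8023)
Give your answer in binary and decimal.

Logical shift right by 1: drop the bottom 1 bit(s), prepend 1 zero(s) on the left.
  00000001111101010111  ->  keep [0000000111110101011], discard [1], prepend 0
= 00000000111110101011

Answer: 00000000111110101011 (4011)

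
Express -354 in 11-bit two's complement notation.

1. Binary of +354:  00101100010
2. Invert bits:     11010011101
3. Add 1:           11010011110

Answer: 11010011110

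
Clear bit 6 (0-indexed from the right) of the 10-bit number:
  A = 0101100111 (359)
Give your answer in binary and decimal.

Mask = ~(1 << 6) = 1110111111
Bit 6 of A is 1, so AND-ing with the mask clears it to 0.
  0101100111
& 1110111111
------------
  0100100111

Answer: 0100100111 (295)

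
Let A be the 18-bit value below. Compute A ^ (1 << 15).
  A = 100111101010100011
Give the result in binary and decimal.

Mask = 1 << 15 = 001000000000000000
Bit 15 of A is 0; XOR with the mask flips it to 1.
  100111101010100011
^ 001000000000000000
--------------------
  101111101010100011

Answer: 101111101010100011 (195235)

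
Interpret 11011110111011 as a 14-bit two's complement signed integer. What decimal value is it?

MSB is 1, so the value is negative. Find the magnitude:
1. Invert bits:  00100001000100
2. Add 1:        00100001000101  = 2117
3. Apply sign:   -2117

Answer: -2117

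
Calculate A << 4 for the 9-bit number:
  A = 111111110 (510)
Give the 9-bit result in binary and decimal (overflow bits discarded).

Shift left by 4: drop the top 4 bit(s), append 4 zero(s) on the right.
  111111110  ->  discard [1111], keep [11110], append 0000
= 111100000

Answer: 111100000 (480)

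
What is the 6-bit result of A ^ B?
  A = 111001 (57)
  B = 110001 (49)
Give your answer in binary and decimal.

Apply ^ to each column (1 where bits differ):
  111001
^ 110001
--------
  001000

Answer: 001000 (8)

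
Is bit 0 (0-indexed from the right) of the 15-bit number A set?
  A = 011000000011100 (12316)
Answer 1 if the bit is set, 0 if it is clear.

Bit 0 is the 1st from the right.
  011000000011100
                ^
That bit is 0.

Answer: 0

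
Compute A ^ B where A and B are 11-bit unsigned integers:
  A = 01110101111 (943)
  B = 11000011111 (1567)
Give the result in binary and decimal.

Apply ^ to each column (1 where bits differ):
  01110101111
^ 11000011111
-------------
  10110110000

Answer: 10110110000 (1456)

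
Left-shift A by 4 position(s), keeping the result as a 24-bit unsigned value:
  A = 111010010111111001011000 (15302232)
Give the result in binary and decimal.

Shift left by 4: drop the top 4 bit(s), append 4 zero(s) on the right.
  111010010111111001011000  ->  discard [1110], keep [10010111111001011000], append 0000
= 100101111110010110000000

Answer: 100101111110010110000000 (9954688)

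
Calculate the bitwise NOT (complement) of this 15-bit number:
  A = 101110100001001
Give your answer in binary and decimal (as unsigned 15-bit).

Flip each bit (0->1, 1->0):
  101110100001001
  010001011110110

Answer: 010001011110110 (8950)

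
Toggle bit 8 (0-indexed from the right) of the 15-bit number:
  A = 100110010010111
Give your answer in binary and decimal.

Mask = 1 << 8 = 000000100000000
Bit 8 of A is 0; XOR with the mask flips it to 1.
  100110010010111
^ 000000100000000
-----------------
  100110110010111

Answer: 100110110010111 (19863)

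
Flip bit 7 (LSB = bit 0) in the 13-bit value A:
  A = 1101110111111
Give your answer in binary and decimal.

Mask = 1 << 7 = 0000010000000
Bit 7 of A is 1; XOR with the mask flips it to 0.
  1101110111111
^ 0000010000000
---------------
  1101100111111

Answer: 1101100111111 (6975)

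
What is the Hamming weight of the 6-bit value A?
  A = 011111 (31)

011111
1-bits at positions (from bit 0 = LSB): 0, 1, 2, 3, 4
Count = 5

Answer: 5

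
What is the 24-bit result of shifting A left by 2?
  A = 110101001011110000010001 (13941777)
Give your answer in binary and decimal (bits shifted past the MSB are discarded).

Shift left by 2: drop the top 2 bit(s), append 2 zero(s) on the right.
  110101001011110000010001  ->  discard [11], keep [0101001011110000010001], append 00
= 010100101111000001000100

Answer: 010100101111000001000100 (5435460)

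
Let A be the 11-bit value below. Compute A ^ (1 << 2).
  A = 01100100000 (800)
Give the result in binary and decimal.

Mask = 1 << 2 = 00000000100
Bit 2 of A is 0; XOR with the mask flips it to 1.
  01100100000
^ 00000000100
-------------
  01100100100

Answer: 01100100100 (804)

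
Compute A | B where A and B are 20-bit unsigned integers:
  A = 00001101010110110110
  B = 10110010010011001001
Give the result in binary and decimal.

Apply | to each column (1 where either bit is 1):
  00001101010110110110
| 10110010010011001001
----------------------
  10111111010111111111

Answer: 10111111010111111111 (783871)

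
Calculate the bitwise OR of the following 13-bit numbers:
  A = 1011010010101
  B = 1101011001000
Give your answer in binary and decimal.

Apply | to each column (1 where either bit is 1):
  1011010010101
| 1101011001000
---------------
  1111011011101

Answer: 1111011011101 (7901)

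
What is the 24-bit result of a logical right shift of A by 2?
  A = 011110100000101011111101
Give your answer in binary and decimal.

Logical shift right by 2: drop the bottom 2 bit(s), prepend 2 zero(s) on the left.
  011110100000101011111101  ->  keep [0111101000001010111111], discard [01], prepend 00
= 000111101000001010111111

Answer: 000111101000001010111111 (1999551)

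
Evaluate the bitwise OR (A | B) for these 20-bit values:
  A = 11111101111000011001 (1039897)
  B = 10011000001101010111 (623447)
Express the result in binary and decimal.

Apply | to each column (1 where either bit is 1):
  11111101111000011001
| 10011000001101010111
----------------------
  11111101111101011111

Answer: 11111101111101011111 (1040223)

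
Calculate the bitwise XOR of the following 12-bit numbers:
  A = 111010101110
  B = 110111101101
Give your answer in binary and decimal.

Apply ^ to each column (1 where bits differ):
  111010101110
^ 110111101101
--------------
  001101000011

Answer: 001101000011 (835)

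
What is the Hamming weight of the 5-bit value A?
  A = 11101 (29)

11101
1-bits at positions (from bit 0 = LSB): 0, 2, 3, 4
Count = 4

Answer: 4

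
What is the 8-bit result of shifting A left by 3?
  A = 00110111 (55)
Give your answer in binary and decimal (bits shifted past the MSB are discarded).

Shift left by 3: drop the top 3 bit(s), append 3 zero(s) on the right.
  00110111  ->  discard [001], keep [10111], append 000
= 10111000

Answer: 10111000 (184)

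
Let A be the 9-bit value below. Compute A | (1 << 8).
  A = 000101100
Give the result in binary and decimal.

Mask = 1 << 8 = 100000000
Bit 8 of A is 0, so OR-ing with the mask flips it to 1.
  000101100
| 100000000
-----------
  100101100

Answer: 100101100 (300)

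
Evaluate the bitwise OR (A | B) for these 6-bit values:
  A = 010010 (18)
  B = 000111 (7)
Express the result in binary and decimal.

Apply | to each column (1 where either bit is 1):
  010010
| 000111
--------
  010111

Answer: 010111 (23)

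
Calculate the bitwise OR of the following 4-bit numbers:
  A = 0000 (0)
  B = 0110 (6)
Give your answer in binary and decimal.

Apply | to each column (1 where either bit is 1):
  0000
| 0110
------
  0110

Answer: 0110 (6)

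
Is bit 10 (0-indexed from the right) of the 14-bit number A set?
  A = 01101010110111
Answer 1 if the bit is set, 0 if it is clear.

Bit 10 is the 11th from the right.
  01101010110111
     ^
That bit is 0.

Answer: 0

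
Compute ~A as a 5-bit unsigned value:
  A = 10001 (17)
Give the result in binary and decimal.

Flip each bit (0->1, 1->0):
  10001
  01110

Answer: 01110 (14)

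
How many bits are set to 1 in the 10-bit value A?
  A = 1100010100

1100010100
1-bits at positions (from bit 0 = LSB): 2, 4, 8, 9
Count = 4

Answer: 4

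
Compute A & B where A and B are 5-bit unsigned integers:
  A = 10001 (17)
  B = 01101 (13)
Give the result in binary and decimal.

Apply & to each column (1 only where both bits are 1):
  10001
& 01101
-------
  00001

Answer: 00001 (1)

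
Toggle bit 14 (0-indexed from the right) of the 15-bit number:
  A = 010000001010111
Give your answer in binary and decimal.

Mask = 1 << 14 = 100000000000000
Bit 14 of A is 0; XOR with the mask flips it to 1.
  010000001010111
^ 100000000000000
-----------------
  110000001010111

Answer: 110000001010111 (24663)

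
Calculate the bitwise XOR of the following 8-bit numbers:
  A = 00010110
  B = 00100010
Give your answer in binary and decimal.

Apply ^ to each column (1 where bits differ):
  00010110
^ 00100010
----------
  00110100

Answer: 00110100 (52)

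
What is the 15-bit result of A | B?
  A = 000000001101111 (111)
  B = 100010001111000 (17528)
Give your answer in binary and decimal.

Apply | to each column (1 where either bit is 1):
  000000001101111
| 100010001111000
-----------------
  100010001111111

Answer: 100010001111111 (17535)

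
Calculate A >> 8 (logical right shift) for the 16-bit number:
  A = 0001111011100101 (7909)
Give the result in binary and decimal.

Logical shift right by 8: drop the bottom 8 bit(s), prepend 8 zero(s) on the left.
  0001111011100101  ->  keep [00011110], discard [11100101], prepend 00000000
= 0000000000011110

Answer: 0000000000011110 (30)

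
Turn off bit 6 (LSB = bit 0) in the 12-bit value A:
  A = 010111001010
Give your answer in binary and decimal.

Mask = ~(1 << 6) = 111110111111
Bit 6 of A is 1, so AND-ing with the mask clears it to 0.
  010111001010
& 111110111111
--------------
  010110001010

Answer: 010110001010 (1418)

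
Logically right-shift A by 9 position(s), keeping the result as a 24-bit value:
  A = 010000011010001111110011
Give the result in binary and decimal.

Logical shift right by 9: drop the bottom 9 bit(s), prepend 9 zero(s) on the left.
  010000011010001111110011  ->  keep [010000011010001], discard [111110011], prepend 000000000
= 000000000010000011010001

Answer: 000000000010000011010001 (8401)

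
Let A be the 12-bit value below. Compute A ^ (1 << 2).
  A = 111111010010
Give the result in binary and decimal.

Mask = 1 << 2 = 000000000100
Bit 2 of A is 0; XOR with the mask flips it to 1.
  111111010010
^ 000000000100
--------------
  111111010110

Answer: 111111010110 (4054)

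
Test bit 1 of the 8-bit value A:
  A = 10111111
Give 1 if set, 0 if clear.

Bit 1 is the 2nd from the right.
  10111111
        ^
That bit is 1.

Answer: 1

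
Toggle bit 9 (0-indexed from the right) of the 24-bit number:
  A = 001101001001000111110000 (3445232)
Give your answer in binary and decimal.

Mask = 1 << 9 = 000000000000001000000000
Bit 9 of A is 0; XOR with the mask flips it to 1.
  001101001001000111110000
^ 000000000000001000000000
--------------------------
  001101001001001111110000

Answer: 001101001001001111110000 (3445744)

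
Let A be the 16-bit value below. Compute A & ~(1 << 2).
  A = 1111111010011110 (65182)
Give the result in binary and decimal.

Mask = ~(1 << 2) = 1111111111111011
Bit 2 of A is 1, so AND-ing with the mask clears it to 0.
  1111111010011110
& 1111111111111011
------------------
  1111111010011010

Answer: 1111111010011010 (65178)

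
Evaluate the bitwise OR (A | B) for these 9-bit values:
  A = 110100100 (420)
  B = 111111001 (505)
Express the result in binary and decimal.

Apply | to each column (1 where either bit is 1):
  110100100
| 111111001
-----------
  111111101

Answer: 111111101 (509)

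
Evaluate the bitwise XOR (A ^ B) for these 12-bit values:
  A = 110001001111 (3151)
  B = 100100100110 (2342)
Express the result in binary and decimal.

Apply ^ to each column (1 where bits differ):
  110001001111
^ 100100100110
--------------
  010101101001

Answer: 010101101001 (1385)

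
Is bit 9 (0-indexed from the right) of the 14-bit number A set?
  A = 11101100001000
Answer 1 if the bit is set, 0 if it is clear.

Bit 9 is the 10th from the right.
  11101100001000
      ^
That bit is 1.

Answer: 1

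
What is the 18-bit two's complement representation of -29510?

1. Binary of +29510:  000111001101000110
2. Invert bits:     111000110010111001
3. Add 1:           111000110010111010

Answer: 111000110010111010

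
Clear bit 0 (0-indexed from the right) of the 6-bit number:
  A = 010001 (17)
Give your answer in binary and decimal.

Mask = ~(1 << 0) = 111110
Bit 0 of A is 1, so AND-ing with the mask clears it to 0.
  010001
& 111110
--------
  010000

Answer: 010000 (16)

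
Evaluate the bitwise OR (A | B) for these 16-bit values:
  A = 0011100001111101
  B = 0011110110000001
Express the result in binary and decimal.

Apply | to each column (1 where either bit is 1):
  0011100001111101
| 0011110110000001
------------------
  0011110111111101

Answer: 0011110111111101 (15869)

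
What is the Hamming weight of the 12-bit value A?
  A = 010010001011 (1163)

010010001011
1-bits at positions (from bit 0 = LSB): 0, 1, 3, 7, 10
Count = 5

Answer: 5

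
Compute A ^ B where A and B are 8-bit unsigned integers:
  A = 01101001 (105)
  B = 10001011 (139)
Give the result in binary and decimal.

Apply ^ to each column (1 where bits differ):
  01101001
^ 10001011
----------
  11100010

Answer: 11100010 (226)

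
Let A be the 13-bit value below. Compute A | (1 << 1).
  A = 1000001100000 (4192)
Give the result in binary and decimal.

Mask = 1 << 1 = 0000000000010
Bit 1 of A is 0, so OR-ing with the mask flips it to 1.
  1000001100000
| 0000000000010
---------------
  1000001100010

Answer: 1000001100010 (4194)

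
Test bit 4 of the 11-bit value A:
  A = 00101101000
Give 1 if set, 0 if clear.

Bit 4 is the 5th from the right.
  00101101000
        ^
That bit is 0.

Answer: 0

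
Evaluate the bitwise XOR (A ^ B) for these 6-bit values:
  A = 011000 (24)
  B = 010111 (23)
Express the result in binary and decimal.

Apply ^ to each column (1 where bits differ):
  011000
^ 010111
--------
  001111

Answer: 001111 (15)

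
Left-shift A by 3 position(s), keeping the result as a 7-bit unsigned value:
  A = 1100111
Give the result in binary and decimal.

Shift left by 3: drop the top 3 bit(s), append 3 zero(s) on the right.
  1100111  ->  discard [110], keep [0111], append 000
= 0111000

Answer: 0111000 (56)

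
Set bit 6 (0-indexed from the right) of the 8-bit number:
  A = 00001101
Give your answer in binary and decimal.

Mask = 1 << 6 = 01000000
Bit 6 of A is 0, so OR-ing with the mask flips it to 1.
  00001101
| 01000000
----------
  01001101

Answer: 01001101 (77)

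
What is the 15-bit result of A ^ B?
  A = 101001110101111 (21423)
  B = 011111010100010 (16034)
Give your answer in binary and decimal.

Apply ^ to each column (1 where bits differ):
  101001110101111
^ 011111010100010
-----------------
  110110100001101

Answer: 110110100001101 (27917)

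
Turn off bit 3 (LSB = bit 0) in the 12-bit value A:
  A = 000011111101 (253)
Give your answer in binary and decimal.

Mask = ~(1 << 3) = 111111110111
Bit 3 of A is 1, so AND-ing with the mask clears it to 0.
  000011111101
& 111111110111
--------------
  000011110101

Answer: 000011110101 (245)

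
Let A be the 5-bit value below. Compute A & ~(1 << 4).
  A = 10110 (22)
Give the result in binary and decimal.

Mask = ~(1 << 4) = 01111
Bit 4 of A is 1, so AND-ing with the mask clears it to 0.
  10110
& 01111
-------
  00110

Answer: 00110 (6)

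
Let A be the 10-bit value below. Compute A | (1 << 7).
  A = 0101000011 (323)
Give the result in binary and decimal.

Mask = 1 << 7 = 0010000000
Bit 7 of A is 0, so OR-ing with the mask flips it to 1.
  0101000011
| 0010000000
------------
  0111000011

Answer: 0111000011 (451)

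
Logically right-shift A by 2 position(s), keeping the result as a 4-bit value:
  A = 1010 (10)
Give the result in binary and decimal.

Logical shift right by 2: drop the bottom 2 bit(s), prepend 2 zero(s) on the left.
  1010  ->  keep [10], discard [10], prepend 00
= 0010

Answer: 0010 (2)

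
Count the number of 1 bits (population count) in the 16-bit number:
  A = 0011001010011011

0011001010011011
1-bits at positions (from bit 0 = LSB): 0, 1, 3, 4, 7, 9, 12, 13
Count = 8

Answer: 8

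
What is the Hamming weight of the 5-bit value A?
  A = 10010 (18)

10010
1-bits at positions (from bit 0 = LSB): 1, 4
Count = 2

Answer: 2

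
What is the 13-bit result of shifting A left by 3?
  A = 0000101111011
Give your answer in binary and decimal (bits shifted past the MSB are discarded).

Shift left by 3: drop the top 3 bit(s), append 3 zero(s) on the right.
  0000101111011  ->  discard [000], keep [0101111011], append 000
= 0101111011000

Answer: 0101111011000 (3032)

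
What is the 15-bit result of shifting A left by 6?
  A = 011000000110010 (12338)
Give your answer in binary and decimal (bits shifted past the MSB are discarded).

Shift left by 6: drop the top 6 bit(s), append 6 zero(s) on the right.
  011000000110010  ->  discard [011000], keep [000110010], append 000000
= 000110010000000

Answer: 000110010000000 (3200)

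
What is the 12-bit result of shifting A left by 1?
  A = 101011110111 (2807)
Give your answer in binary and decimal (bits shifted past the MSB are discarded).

Shift left by 1: drop the top 1 bit(s), append 1 zero(s) on the right.
  101011110111  ->  discard [1], keep [01011110111], append 0
= 010111101110

Answer: 010111101110 (1518)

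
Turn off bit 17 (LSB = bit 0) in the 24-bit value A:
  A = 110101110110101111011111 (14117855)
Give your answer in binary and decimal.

Mask = ~(1 << 17) = 111111011111111111111111
Bit 17 of A is 1, so AND-ing with the mask clears it to 0.
  110101110110101111011111
& 111111011111111111111111
--------------------------
  110101010110101111011111

Answer: 110101010110101111011111 (13986783)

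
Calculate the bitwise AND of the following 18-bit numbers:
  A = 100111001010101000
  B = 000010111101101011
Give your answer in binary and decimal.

Apply & to each column (1 only where both bits are 1):
  100111001010101000
& 000010111101101011
--------------------
  000010001000101000

Answer: 000010001000101000 (8744)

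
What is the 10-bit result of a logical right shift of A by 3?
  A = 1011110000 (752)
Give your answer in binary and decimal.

Logical shift right by 3: drop the bottom 3 bit(s), prepend 3 zero(s) on the left.
  1011110000  ->  keep [1011110], discard [000], prepend 000
= 0001011110

Answer: 0001011110 (94)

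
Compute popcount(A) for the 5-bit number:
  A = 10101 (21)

10101
1-bits at positions (from bit 0 = LSB): 0, 2, 4
Count = 3

Answer: 3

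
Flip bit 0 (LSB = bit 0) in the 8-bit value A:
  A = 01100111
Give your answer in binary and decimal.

Mask = 1 << 0 = 00000001
Bit 0 of A is 1; XOR with the mask flips it to 0.
  01100111
^ 00000001
----------
  01100110

Answer: 01100110 (102)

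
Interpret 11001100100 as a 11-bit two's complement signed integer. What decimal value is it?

MSB is 1, so the value is negative. Find the magnitude:
1. Invert bits:  00110011011
2. Add 1:        00110011100  = 412
3. Apply sign:   -412

Answer: -412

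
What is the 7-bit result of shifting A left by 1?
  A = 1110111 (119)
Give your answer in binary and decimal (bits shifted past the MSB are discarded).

Shift left by 1: drop the top 1 bit(s), append 1 zero(s) on the right.
  1110111  ->  discard [1], keep [110111], append 0
= 1101110

Answer: 1101110 (110)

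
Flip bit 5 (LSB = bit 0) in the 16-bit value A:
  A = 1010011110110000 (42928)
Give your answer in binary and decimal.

Mask = 1 << 5 = 0000000000100000
Bit 5 of A is 1; XOR with the mask flips it to 0.
  1010011110110000
^ 0000000000100000
------------------
  1010011110010000

Answer: 1010011110010000 (42896)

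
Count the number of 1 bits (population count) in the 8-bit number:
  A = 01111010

01111010
1-bits at positions (from bit 0 = LSB): 1, 3, 4, 5, 6
Count = 5

Answer: 5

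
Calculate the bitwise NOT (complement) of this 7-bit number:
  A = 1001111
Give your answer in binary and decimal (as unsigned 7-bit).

Flip each bit (0->1, 1->0):
  1001111
  0110000

Answer: 0110000 (48)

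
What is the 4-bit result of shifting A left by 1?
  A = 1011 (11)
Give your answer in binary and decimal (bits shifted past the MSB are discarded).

Shift left by 1: drop the top 1 bit(s), append 1 zero(s) on the right.
  1011  ->  discard [1], keep [011], append 0
= 0110

Answer: 0110 (6)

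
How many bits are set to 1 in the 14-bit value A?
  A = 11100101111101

11100101111101
1-bits at positions (from bit 0 = LSB): 0, 2, 3, 4, 5, 6, 8, 11, 12, 13
Count = 10

Answer: 10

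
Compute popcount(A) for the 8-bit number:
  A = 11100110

11100110
1-bits at positions (from bit 0 = LSB): 1, 2, 5, 6, 7
Count = 5

Answer: 5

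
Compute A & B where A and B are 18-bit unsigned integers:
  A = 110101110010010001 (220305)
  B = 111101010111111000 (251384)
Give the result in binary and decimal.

Apply & to each column (1 only where both bits are 1):
  110101110010010001
& 111101010111111000
--------------------
  110101010010010000

Answer: 110101010010010000 (218256)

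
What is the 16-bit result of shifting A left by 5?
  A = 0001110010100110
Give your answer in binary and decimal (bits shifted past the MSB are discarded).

Shift left by 5: drop the top 5 bit(s), append 5 zero(s) on the right.
  0001110010100110  ->  discard [00011], keep [10010100110], append 00000
= 1001010011000000

Answer: 1001010011000000 (38080)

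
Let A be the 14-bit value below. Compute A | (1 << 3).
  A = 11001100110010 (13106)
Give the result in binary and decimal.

Mask = 1 << 3 = 00000000001000
Bit 3 of A is 0, so OR-ing with the mask flips it to 1.
  11001100110010
| 00000000001000
----------------
  11001100111010

Answer: 11001100111010 (13114)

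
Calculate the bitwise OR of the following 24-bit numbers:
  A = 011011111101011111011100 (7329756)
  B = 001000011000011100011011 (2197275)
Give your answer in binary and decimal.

Apply | to each column (1 where either bit is 1):
  011011111101011111011100
| 001000011000011100011011
--------------------------
  011011111101011111011111

Answer: 011011111101011111011111 (7329759)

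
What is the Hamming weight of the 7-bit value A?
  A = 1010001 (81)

1010001
1-bits at positions (from bit 0 = LSB): 0, 4, 6
Count = 3

Answer: 3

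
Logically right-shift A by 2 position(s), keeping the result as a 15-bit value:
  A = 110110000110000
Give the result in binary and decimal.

Logical shift right by 2: drop the bottom 2 bit(s), prepend 2 zero(s) on the left.
  110110000110000  ->  keep [1101100001100], discard [00], prepend 00
= 001101100001100

Answer: 001101100001100 (6924)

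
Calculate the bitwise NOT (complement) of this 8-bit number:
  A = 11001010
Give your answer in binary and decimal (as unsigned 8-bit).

Flip each bit (0->1, 1->0):
  11001010
  00110101

Answer: 00110101 (53)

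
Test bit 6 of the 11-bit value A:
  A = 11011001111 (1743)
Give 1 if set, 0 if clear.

Bit 6 is the 7th from the right.
  11011001111
      ^
That bit is 1.

Answer: 1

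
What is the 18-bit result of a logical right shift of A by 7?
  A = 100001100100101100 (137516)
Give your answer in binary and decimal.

Logical shift right by 7: drop the bottom 7 bit(s), prepend 7 zero(s) on the left.
  100001100100101100  ->  keep [10000110010], discard [0101100], prepend 0000000
= 000000010000110010

Answer: 000000010000110010 (1074)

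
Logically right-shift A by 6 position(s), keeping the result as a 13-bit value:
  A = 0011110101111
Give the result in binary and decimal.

Logical shift right by 6: drop the bottom 6 bit(s), prepend 6 zero(s) on the left.
  0011110101111  ->  keep [0011110], discard [101111], prepend 000000
= 0000000011110

Answer: 0000000011110 (30)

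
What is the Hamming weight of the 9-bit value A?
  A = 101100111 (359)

101100111
1-bits at positions (from bit 0 = LSB): 0, 1, 2, 5, 6, 8
Count = 6

Answer: 6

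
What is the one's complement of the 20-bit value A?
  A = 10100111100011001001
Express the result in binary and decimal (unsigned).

Flip each bit (0->1, 1->0):
  10100111100011001001
  01011000011100110110

Answer: 01011000011100110110 (362294)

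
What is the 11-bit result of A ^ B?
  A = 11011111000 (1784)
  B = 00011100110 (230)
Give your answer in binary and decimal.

Apply ^ to each column (1 where bits differ):
  11011111000
^ 00011100110
-------------
  11000011110

Answer: 11000011110 (1566)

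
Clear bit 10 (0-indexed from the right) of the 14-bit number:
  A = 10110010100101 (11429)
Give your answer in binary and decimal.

Mask = ~(1 << 10) = 11101111111111
Bit 10 of A is 1, so AND-ing with the mask clears it to 0.
  10110010100101
& 11101111111111
----------------
  10100010100101

Answer: 10100010100101 (10405)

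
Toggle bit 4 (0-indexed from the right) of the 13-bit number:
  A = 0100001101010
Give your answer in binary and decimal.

Mask = 1 << 4 = 0000000010000
Bit 4 of A is 0; XOR with the mask flips it to 1.
  0100001101010
^ 0000000010000
---------------
  0100001111010

Answer: 0100001111010 (2170)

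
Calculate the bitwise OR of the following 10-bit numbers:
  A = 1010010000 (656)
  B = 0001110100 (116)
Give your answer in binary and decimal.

Apply | to each column (1 where either bit is 1):
  1010010000
| 0001110100
------------
  1011110100

Answer: 1011110100 (756)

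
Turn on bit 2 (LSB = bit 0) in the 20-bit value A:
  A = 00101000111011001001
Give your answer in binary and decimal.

Mask = 1 << 2 = 00000000000000000100
Bit 2 of A is 0, so OR-ing with the mask flips it to 1.
  00101000111011001001
| 00000000000000000100
----------------------
  00101000111011001101

Answer: 00101000111011001101 (167629)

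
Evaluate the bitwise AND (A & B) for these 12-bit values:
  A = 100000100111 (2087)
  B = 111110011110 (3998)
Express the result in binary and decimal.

Apply & to each column (1 only where both bits are 1):
  100000100111
& 111110011110
--------------
  100000000110

Answer: 100000000110 (2054)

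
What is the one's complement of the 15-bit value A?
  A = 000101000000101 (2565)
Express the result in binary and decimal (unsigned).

Flip each bit (0->1, 1->0):
  000101000000101
  111010111111010

Answer: 111010111111010 (30202)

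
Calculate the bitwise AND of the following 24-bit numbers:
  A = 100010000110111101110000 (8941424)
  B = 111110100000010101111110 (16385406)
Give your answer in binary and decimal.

Apply & to each column (1 only where both bits are 1):
  100010000110111101110000
& 111110100000010101111110
--------------------------
  100010000000010101110000

Answer: 100010000000010101110000 (8914288)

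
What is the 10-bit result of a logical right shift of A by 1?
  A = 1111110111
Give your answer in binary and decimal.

Logical shift right by 1: drop the bottom 1 bit(s), prepend 1 zero(s) on the left.
  1111110111  ->  keep [111111011], discard [1], prepend 0
= 0111111011

Answer: 0111111011 (507)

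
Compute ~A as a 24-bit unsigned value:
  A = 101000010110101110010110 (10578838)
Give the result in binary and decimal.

Flip each bit (0->1, 1->0):
  101000010110101110010110
  010111101001010001101001

Answer: 010111101001010001101001 (6198377)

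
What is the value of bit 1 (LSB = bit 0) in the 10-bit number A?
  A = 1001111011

Bit 1 is the 2nd from the right.
  1001111011
          ^
That bit is 1.

Answer: 1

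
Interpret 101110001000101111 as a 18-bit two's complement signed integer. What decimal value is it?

MSB is 1, so the value is negative. Find the magnitude:
1. Invert bits:  010001110111010000
2. Add 1:        010001110111010001  = 73169
3. Apply sign:   -73169

Answer: -73169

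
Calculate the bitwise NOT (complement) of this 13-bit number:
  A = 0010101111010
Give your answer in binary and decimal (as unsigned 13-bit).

Flip each bit (0->1, 1->0):
  0010101111010
  1101010000101

Answer: 1101010000101 (6789)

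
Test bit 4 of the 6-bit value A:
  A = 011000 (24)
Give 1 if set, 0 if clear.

Bit 4 is the 5th from the right.
  011000
   ^
That bit is 1.

Answer: 1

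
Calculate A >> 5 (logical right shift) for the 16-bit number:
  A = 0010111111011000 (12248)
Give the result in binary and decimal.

Logical shift right by 5: drop the bottom 5 bit(s), prepend 5 zero(s) on the left.
  0010111111011000  ->  keep [00101111110], discard [11000], prepend 00000
= 0000000101111110

Answer: 0000000101111110 (382)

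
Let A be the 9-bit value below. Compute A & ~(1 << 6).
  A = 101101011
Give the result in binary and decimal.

Mask = ~(1 << 6) = 110111111
Bit 6 of A is 1, so AND-ing with the mask clears it to 0.
  101101011
& 110111111
-----------
  100101011

Answer: 100101011 (299)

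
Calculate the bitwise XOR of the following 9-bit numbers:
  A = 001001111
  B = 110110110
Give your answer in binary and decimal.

Apply ^ to each column (1 where bits differ):
  001001111
^ 110110110
-----------
  111111001

Answer: 111111001 (505)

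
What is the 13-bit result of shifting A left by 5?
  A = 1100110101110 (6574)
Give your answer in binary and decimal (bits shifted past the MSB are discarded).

Shift left by 5: drop the top 5 bit(s), append 5 zero(s) on the right.
  1100110101110  ->  discard [11001], keep [10101110], append 00000
= 1010111000000

Answer: 1010111000000 (5568)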